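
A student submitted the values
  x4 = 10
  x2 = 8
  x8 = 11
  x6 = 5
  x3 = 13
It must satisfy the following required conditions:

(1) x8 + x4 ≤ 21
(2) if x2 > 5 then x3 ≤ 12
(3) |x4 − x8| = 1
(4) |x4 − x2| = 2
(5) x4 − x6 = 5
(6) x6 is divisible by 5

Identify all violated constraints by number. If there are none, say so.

Violated: 2.

(1) x8 + x4 = 11 + 10 = 21; 21 ≤ 21  yes
(2) x2 = 8 > 5, so we need x3 ≤ 12; but x3 = 13 > 12  no
(3) |10 − 11| = 1  yes
(4) |10 − 8| = 2  yes
(5) x4 − x6 = 10 − 5 = 5  yes
(6) 5 / 5 = 1, so 5 divides 5  yes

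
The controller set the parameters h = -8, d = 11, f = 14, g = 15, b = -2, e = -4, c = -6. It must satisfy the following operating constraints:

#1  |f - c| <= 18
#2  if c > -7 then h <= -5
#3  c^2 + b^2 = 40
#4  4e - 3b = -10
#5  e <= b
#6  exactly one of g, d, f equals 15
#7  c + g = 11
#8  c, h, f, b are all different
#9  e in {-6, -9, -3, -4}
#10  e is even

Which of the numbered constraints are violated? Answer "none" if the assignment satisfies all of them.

#1 |14 - (-6)| = 20; 20 > 18, exceeds bound 18  ✘
#2 c = -6 > -7, so we need h ≤ -5; h = -8 ≤ -5  ✔
#3 c^2 + b^2 = (-6)^2 + (-2)^2 = 36 + 4 = 40  ✔
#4 4e - 3b = 4(-4) - 3(-2) = -10  ✔
#5 e = -4, b = -2; -4 ≤ -2  ✔
#6 g=15, d=11, f=14; 1 of them equals 15  ✔
#7 c + g = -6 + 15 = 9, not 11  ✘
#8 values -6, -8, 14, -2 are pairwise distinct  ✔
#9 e = -4 is in {-6, -9, -3, -4}  ✔
#10 e = -4 is even  ✔

No — constraints 1, 7 are not satisfied.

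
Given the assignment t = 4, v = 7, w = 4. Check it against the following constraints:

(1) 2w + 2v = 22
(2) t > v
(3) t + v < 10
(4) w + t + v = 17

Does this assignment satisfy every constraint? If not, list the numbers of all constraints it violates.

(1) 2w + 2v = 2(4) + 2(7) = 22  yes
(2) t = 4, v = 7; 4 ≤ 7 (want >)  no
(3) t + v = 4 + 7 = 11; 11 ≥ 10, bound 10 not met  no
(4) w + t + v = 4 + 4 + 7 = 15, not 17  no

Constraints 2, 3, and 4 are violated.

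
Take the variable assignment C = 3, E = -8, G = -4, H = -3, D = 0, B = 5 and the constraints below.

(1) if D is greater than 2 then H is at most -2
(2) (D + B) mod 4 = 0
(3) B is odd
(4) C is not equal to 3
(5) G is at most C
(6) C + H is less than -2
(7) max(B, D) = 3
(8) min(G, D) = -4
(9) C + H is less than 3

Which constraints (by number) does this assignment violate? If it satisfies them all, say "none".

(1) D = 0, not > 2; antecedent false, conditional vacuously true  true
(2) D + B = 5; 5 mod 4 = 1, not 0  false
(3) B = 5 is odd  true
(4) C = 3, but 3 is required to differ  false
(5) G = -4, C = 3; -4 ≤ 3  true
(6) C + H = 3 + (-3) = 0; 0 ≥ -2, bound -2 not met  false
(7) max(5, 0) = 5, not 3  false
(8) min(-4, 0) = -4  true
(9) C + H = 3 + (-3) = 0; 0 < 3  true

Constraints 2, 4, 6, and 7 do not hold.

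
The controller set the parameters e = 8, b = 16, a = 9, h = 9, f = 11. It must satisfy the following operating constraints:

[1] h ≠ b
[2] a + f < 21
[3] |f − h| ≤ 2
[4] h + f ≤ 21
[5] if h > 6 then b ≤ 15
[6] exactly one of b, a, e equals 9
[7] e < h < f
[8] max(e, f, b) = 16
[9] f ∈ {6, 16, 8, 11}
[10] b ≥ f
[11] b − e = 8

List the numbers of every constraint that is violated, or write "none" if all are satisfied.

No — constraint 5 is not satisfied.

[1] h = 9, b = 16; distinct — holds.
[2] a + f = 9 + 11 = 20; 20 < 21 — holds.
[3] |11 − 9| = 2; 2 ≤ 2 — holds.
[4] h + f = 9 + 11 = 20; 20 ≤ 21 — holds.
[5] h = 9 > 6, so we need b ≤ 15; but b = 16 > 15 — fails.
[6] b=16, a=9, e=8; 1 of them equals 9 — holds.
[7] values 8 < 9 < 11 — holds.
[8] max(8, 11, 16) = 16 — holds.
[9] f = 11 is in {6, 16, 8, 11} — holds.
[10] b = 16, f = 11; 16 ≥ 11 — holds.
[11] b − e = 16 − 8 = 8 — holds.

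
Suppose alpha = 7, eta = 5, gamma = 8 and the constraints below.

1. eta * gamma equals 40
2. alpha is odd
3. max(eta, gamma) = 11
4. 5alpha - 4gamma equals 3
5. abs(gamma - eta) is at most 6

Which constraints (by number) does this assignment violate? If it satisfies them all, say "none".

No — constraint 3 is not satisfied.

1. eta * gamma = 5 * 8 = 40  true
2. alpha = 7 is odd  true
3. max(5, 8) = 8, not 11  false
4. 5alpha - 4gamma = 5(7) - 4(8) = 3  true
5. abs(8 - 5) = 3; 3 ≤ 6  true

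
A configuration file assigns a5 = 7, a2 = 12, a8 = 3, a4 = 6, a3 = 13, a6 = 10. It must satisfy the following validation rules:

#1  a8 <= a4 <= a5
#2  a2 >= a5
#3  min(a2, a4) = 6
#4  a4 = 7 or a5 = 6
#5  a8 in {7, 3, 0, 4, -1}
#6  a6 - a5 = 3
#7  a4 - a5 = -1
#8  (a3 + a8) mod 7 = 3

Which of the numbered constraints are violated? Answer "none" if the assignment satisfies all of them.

#1 values 3 <= 6 <= 7 — holds.
#2 a2 = 12, a5 = 7; 12 ≥ 7 — holds.
#3 min(12, 6) = 6 — holds.
#4 a4 = 6 ≠ 7 and a5 = 7 ≠ 6; both disjuncts false — does not hold.
#5 a8 = 3 is in {7, 3, 0, 4, -1} — holds.
#6 a6 - a5 = 10 - 7 = 3 — holds.
#7 a4 - a5 = 6 - 7 = -1 — holds.
#8 a3 + a8 = 16; 16 mod 7 = 2, not 3 — does not hold.

Constraints 4 and 8 are violated.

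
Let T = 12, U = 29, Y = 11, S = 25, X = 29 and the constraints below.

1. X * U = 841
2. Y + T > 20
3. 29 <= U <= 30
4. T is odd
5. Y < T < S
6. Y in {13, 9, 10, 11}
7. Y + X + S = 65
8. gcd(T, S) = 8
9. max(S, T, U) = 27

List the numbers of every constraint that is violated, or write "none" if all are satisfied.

1. X * U = 29 * 29 = 841 — satisfied.
2. Y + T = 11 + 12 = 23; 23 > 20 — satisfied.
3. U = 29 lies in [29, 30] — satisfied.
4. T = 12 is even — violated.
5. values 11 < 12 < 25 — satisfied.
6. Y = 11 is in {13, 9, 10, 11} — satisfied.
7. Y + X + S = 11 + 29 + 25 = 65 — satisfied.
8. gcd(12, 25) = 1, not 8 — violated.
9. max(25, 12, 29) = 29, not 27 — violated.

Violated: 4, 8, and 9.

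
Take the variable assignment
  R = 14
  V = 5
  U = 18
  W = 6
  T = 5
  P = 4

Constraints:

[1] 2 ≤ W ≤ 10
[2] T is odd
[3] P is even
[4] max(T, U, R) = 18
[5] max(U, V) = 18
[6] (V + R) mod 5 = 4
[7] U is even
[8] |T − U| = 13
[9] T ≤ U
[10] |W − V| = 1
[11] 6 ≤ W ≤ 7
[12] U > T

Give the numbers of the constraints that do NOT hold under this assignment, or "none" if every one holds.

[1] W = 6 lies in [2, 10] — holds.
[2] T = 5 is odd — holds.
[3] P = 4 is even — holds.
[4] max(5, 18, 14) = 18 — holds.
[5] max(18, 5) = 18 — holds.
[6] V + R = 19; 19 mod 5 = 4 — holds.
[7] U = 18 is even — holds.
[8] |5 − 18| = 13 — holds.
[9] T = 5, U = 18; 5 ≤ 18 — holds.
[10] |6 − 5| = 1 — holds.
[11] W = 6 lies in [6, 7] — holds.
[12] U = 18, T = 5; 18 > 5 — holds.

No violations.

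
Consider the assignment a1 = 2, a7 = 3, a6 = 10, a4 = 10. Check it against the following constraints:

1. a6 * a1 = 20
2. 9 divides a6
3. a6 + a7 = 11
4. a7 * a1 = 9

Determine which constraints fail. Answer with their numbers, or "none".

Constraints 2, 3, 4 do not hold.

1. a6 * a1 = 10 * 2 = 20 — holds.
2. 10 = 9*1 + 1, so 9 does not divide 10 — fails.
3. a6 + a7 = 10 + 3 = 13, not 11 — fails.
4. a7 * a1 = 3 * 2 = 6, not 9 — fails.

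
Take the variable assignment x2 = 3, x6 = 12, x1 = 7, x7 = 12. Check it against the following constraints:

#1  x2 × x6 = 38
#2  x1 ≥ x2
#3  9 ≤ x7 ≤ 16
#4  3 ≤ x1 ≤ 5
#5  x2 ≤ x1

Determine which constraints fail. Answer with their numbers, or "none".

No — constraints 1 and 4 are not satisfied.

#1 x2 × x6 = 3 × 12 = 36, not 38 — violated.
#2 x1 = 7, x2 = 3; 7 ≥ 3 — OK.
#3 x7 = 12 lies in [9, 16] — OK.
#4 x1 = 7 is outside [3, 5] — violated.
#5 x2 = 3, x1 = 7; 3 ≤ 7 — OK.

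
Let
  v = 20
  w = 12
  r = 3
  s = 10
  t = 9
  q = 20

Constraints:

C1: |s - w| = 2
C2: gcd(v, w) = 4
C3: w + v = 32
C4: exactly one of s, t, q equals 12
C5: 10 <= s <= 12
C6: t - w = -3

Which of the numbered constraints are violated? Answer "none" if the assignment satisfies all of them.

C1: |10 - 12| = 2  true
C2: gcd(20, 12) = 4  true
C3: w + v = 12 + 20 = 32  true
C4: s=10, t=9, q=20; 0 of them equal 12, not exactly one  false
C5: s = 10 lies in [10, 12]  true
C6: t - w = 9 - 12 = -3  true

Violated: 4.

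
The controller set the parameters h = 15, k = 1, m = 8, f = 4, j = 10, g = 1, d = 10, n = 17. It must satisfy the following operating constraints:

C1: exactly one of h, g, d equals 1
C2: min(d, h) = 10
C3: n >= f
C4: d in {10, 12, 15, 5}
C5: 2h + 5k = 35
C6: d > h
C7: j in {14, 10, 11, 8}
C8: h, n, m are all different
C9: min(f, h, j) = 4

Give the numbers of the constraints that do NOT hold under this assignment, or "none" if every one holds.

Constraint 6 is violated.

C1: h=15, g=1, d=10; 1 of them equals 1  ✔
C2: min(10, 15) = 10  ✔
C3: n = 17, f = 4; 17 ≥ 4  ✔
C4: d = 10 is in {10, 12, 15, 5}  ✔
C5: 2h + 5k = 2(15) + 5(1) = 35  ✔
C6: d = 10, h = 15; 10 ≤ 15 (want >)  ✘
C7: j = 10 is in {14, 10, 11, 8}  ✔
C8: values 15, 17, 8 are pairwise distinct  ✔
C9: min(4, 15, 10) = 4  ✔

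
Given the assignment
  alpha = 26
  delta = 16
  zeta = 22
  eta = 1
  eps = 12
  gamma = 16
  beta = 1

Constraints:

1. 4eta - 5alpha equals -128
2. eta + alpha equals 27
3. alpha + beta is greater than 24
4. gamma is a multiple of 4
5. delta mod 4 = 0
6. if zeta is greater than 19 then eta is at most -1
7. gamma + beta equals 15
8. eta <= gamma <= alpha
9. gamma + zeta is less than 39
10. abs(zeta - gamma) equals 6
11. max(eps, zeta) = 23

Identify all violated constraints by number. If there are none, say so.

Violated: 1, 6, 7, and 11.

1. 4eta - 5alpha = 4(1) - 5(26) = -126, not -128  ✗
2. eta + alpha = 1 + 26 = 27  ✓
3. alpha + beta = 26 + 1 = 27; 27 > 24  ✓
4. 16 / 4 = 4, so 4 divides 16  ✓
5. 16 mod 4 = 0  ✓
6. zeta = 22 > 19, so we need eta ≤ -1; but eta = 1 > -1  ✗
7. gamma + beta = 16 + 1 = 17, not 15  ✗
8. values 1 <= 16 <= 26  ✓
9. gamma + zeta = 16 + 22 = 38; 38 < 39  ✓
10. abs(22 - 16) = 6  ✓
11. max(12, 22) = 22, not 23  ✗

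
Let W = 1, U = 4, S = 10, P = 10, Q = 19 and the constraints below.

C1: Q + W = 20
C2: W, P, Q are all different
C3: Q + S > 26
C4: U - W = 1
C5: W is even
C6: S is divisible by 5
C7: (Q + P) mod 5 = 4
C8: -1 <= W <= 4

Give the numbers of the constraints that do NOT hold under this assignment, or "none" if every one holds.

The assignment fails constraints 4, 5.

C1: Q + W = 19 + 1 = 20  OK
C2: values 1, 10, 19 are pairwise distinct  OK
C3: Q + S = 19 + 10 = 29; 29 > 26  OK
C4: U - W = 4 - 1 = 3, not 1  FAIL
C5: W = 1 is odd  FAIL
C6: 10 / 5 = 2, so 5 divides 10  OK
C7: Q + P = 29; 29 mod 5 = 4  OK
C8: W = 1 lies in [-1, 4]  OK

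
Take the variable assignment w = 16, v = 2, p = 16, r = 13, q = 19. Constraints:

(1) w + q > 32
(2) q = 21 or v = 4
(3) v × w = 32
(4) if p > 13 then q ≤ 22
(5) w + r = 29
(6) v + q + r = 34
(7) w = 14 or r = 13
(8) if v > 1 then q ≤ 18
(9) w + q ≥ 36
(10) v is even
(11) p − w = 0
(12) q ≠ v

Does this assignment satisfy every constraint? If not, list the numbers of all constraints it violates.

The assignment fails constraints 2, 8, 9.

(1) w + q = 16 + 19 = 35; 35 > 32 — OK.
(2) q = 19 ≠ 21 and v = 2 ≠ 4; both disjuncts false — violated.
(3) v × w = 2 × 16 = 32 — OK.
(4) p = 16 > 13, so we need q ≤ 22; q = 19 ≤ 22 — OK.
(5) w + r = 16 + 13 = 29 — OK.
(6) v + q + r = 2 + 19 + 13 = 34 — OK.
(7) w = 16 ≠ 14, but r = 13 = 13 (second disjunct) — OK.
(8) v = 2 > 1, so we need q ≤ 18; but q = 19 > 18 — violated.
(9) w + q = 16 + 19 = 35; 35 < 36, bound 36 not met — violated.
(10) v = 2 is even — OK.
(11) p − w = 16 − 16 = 0 — OK.
(12) q = 19, v = 2; distinct — OK.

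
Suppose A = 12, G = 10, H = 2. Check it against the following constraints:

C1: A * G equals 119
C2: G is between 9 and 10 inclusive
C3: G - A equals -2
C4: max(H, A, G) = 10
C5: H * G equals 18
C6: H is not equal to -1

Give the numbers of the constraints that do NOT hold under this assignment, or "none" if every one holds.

No — constraints 1, 4, 5 are not satisfied.

C1: A * G = 12 * 10 = 120, not 119 — violated.
C2: G = 10 lies in [9, 10] — satisfied.
C3: G - A = 10 - 12 = -2 — satisfied.
C4: max(2, 12, 10) = 12, not 10 — violated.
C5: H * G = 2 * 10 = 20, not 18 — violated.
C6: H = 2, and 2 ≠ -1 — satisfied.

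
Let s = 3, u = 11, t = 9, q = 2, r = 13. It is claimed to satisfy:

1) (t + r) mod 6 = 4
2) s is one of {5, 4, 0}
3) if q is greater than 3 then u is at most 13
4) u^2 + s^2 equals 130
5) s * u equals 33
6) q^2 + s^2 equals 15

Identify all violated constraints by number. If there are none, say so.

1) t + r = 22; 22 mod 6 = 4 — holds.
2) s = 3 is not in {5, 4, 0} — fails.
3) q = 2, not > 3; antecedent false, conditional vacuously true — holds.
4) u^2 + s^2 = 11^2 + 3^2 = 121 + 9 = 130 — holds.
5) s * u = 3 * 11 = 33 — holds.
6) q^2 + s^2 = 2^2 + 3^2 = 4 + 9 = 13, not 15 — fails.

Violated: 2 and 6.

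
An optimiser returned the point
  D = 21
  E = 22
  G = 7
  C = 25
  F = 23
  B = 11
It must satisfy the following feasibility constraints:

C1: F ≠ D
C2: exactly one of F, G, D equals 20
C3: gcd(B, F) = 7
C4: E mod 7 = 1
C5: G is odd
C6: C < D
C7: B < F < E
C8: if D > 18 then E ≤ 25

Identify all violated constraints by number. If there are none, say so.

The assignment fails constraints 2, 3, 6, and 7.

C1: F = 23, D = 21; distinct — satisfied.
C2: F=23, G=7, D=21; 0 of them equal 20, not exactly one — violated.
C3: gcd(11, 23) = 1, not 7 — violated.
C4: 22 mod 7 = 1 — satisfied.
C5: G = 7 is odd — satisfied.
C6: C = 25, D = 21; 25 ≥ 21 (want <) — violated.
C7: values 11, 23, 22; F = 23 is not < E = 22 — violated.
C8: D = 21 > 18, so we need E ≤ 25; E = 22 ≤ 25 — satisfied.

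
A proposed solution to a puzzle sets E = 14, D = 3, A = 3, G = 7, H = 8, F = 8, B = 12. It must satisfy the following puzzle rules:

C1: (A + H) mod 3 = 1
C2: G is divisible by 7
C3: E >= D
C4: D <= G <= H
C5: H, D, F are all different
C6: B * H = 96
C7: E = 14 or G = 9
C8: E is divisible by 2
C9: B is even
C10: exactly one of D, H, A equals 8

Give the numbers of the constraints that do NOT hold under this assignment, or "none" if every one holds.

The assignment fails constraints 1 and 5.

C1: A + H = 11; 11 mod 3 = 2, not 1 — does not hold.
C2: 7 / 7 = 1, so 7 divides 7 — holds.
C3: E = 14, D = 3; 14 ≥ 3 — holds.
C4: values 3 <= 7 <= 8 — holds.
C5: H = F = 8, not all different — does not hold.
C6: B * H = 12 * 8 = 96 — holds.
C7: E = 14 = 14 (first disjunct) — holds.
C8: 14 / 2 = 7, so 2 divides 14 — holds.
C9: B = 12 is even — holds.
C10: D=3, H=8, A=3; 1 of them equals 8 — holds.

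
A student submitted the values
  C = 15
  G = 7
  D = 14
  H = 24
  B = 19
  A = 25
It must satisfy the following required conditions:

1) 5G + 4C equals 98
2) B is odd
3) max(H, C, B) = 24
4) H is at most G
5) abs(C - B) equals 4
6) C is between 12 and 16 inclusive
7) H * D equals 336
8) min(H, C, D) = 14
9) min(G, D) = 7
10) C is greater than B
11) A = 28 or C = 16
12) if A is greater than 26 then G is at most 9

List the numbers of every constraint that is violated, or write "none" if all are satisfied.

Constraints 1, 4, 10, and 11 do not hold.

1) 5G + 4C = 5(7) + 4(15) = 95, not 98 — fails.
2) B = 19 is odd — holds.
3) max(24, 15, 19) = 24 — holds.
4) H = 24, G = 7; 24 > 7 (want ≤) — fails.
5) abs(15 - 19) = 4 — holds.
6) C = 15 lies in [12, 16] — holds.
7) H * D = 24 * 14 = 336 — holds.
8) min(24, 15, 14) = 14 — holds.
9) min(7, 14) = 7 — holds.
10) C = 15, B = 19; 15 ≤ 19 (want >) — fails.
11) A = 25 ≠ 28 and C = 15 ≠ 16; both disjuncts false — fails.
12) A = 25, not > 26; antecedent false, conditional vacuously true — holds.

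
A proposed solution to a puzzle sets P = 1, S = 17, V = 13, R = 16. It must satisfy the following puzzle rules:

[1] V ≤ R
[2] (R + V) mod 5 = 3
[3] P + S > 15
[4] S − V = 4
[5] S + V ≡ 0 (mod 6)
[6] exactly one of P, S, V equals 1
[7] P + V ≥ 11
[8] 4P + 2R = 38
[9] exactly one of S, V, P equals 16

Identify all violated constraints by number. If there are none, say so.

Constraints 2, 8, and 9 are violated.

[1] V = 13, R = 16; 13 ≤ 16  holds
[2] R + V = 29; 29 mod 5 = 4, not 3  fails
[3] P + S = 1 + 17 = 18; 18 > 15  holds
[4] S − V = 17 − 13 = 4  holds
[5] S + V = 30; 30 mod 6 = 0  holds
[6] P=1, S=17, V=13; 1 of them equals 1  holds
[7] P + V = 1 + 13 = 14; 14 ≥ 11  holds
[8] 4P + 2R = 4(1) + 2(16) = 36, not 38  fails
[9] S=17, V=13, P=1; 0 of them equal 16, not exactly one  fails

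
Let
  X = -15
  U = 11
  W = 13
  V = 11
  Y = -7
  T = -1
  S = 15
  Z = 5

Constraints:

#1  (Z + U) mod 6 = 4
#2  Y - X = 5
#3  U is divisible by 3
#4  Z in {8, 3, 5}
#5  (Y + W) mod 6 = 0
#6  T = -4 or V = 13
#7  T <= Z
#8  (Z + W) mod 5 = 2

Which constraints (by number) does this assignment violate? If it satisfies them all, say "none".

#1 Z + U = 16; 16 mod 6 = 4 — satisfied.
#2 Y - X = -7 - (-15) = 8, not 5 — violated.
#3 11 = 3*3 + 2, so 3 does not divide 11 — violated.
#4 Z = 5 is in {8, 3, 5} — satisfied.
#5 Y + W = 6; 6 mod 6 = 0 — satisfied.
#6 T = -1 ≠ -4 and V = 11 ≠ 13; both disjuncts false — violated.
#7 T = -1, Z = 5; -1 ≤ 5 — satisfied.
#8 Z + W = 18; 18 mod 5 = 3, not 2 — violated.

No — constraints 2, 3, 6, and 8 are not satisfied.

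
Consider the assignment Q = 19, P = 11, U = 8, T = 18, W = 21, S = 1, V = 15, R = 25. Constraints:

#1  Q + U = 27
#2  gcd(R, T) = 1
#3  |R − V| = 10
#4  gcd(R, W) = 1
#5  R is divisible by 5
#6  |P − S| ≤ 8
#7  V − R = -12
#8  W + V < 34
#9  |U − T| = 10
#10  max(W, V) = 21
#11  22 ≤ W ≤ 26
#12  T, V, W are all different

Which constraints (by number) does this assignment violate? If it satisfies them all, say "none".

No — constraints 6, 7, 8, and 11 are not satisfied.

#1 Q + U = 19 + 8 = 27 — holds.
#2 gcd(25, 18) = 1 — holds.
#3 |25 − 15| = 10 — holds.
#4 gcd(25, 21) = 1 — holds.
#5 25 / 5 = 5, so 5 divides 25 — holds.
#6 |11 − 1| = 10; 10 > 8, exceeds bound 8 — fails.
#7 V − R = 15 − 25 = -10, not -12 — fails.
#8 W + V = 21 + 15 = 36; 36 ≥ 34, bound 34 not met — fails.
#9 |8 − 18| = 10 — holds.
#10 max(21, 15) = 21 — holds.
#11 W = 21 is outside [22, 26] — fails.
#12 values 18, 15, 21 are pairwise distinct — holds.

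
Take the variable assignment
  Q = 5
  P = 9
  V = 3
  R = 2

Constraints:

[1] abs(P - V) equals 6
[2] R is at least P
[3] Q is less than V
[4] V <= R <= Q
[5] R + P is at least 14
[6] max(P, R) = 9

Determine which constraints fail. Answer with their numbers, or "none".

[1] abs(9 - 3) = 6 — OK.
[2] R = 2, P = 9; 2 < 9 (want ≥) — violated.
[3] Q = 5, V = 3; 5 ≥ 3 (want <) — violated.
[4] values 3, 2, 5; V = 3 is not <= R = 2 — violated.
[5] R + P = 2 + 9 = 11; 11 < 14, bound 14 not met — violated.
[6] max(9, 2) = 9 — OK.

Constraints 2, 3, 4, 5 are violated.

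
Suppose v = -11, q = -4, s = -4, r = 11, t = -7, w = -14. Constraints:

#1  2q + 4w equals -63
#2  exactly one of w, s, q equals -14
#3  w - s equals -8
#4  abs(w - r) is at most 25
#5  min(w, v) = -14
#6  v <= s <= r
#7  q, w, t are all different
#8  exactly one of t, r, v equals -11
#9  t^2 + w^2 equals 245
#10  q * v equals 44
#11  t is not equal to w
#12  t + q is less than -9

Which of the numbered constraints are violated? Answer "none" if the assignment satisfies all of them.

#1 2q + 4w = 2(-4) + 4(-14) = -64, not -63 — violated.
#2 w=-14, s=-4, q=-4; 1 of them equals -14 — satisfied.
#3 w - s = -14 - (-4) = -10, not -8 — violated.
#4 abs(-14 - 11) = 25; 25 ≤ 25 — satisfied.
#5 min(-14, -11) = -14 — satisfied.
#6 values -11 <= -4 <= 11 — satisfied.
#7 values -4, -14, -7 are pairwise distinct — satisfied.
#8 t=-7, r=11, v=-11; 1 of them equals -11 — satisfied.
#9 t^2 + w^2 = (-7)^2 + (-14)^2 = 49 + 196 = 245 — satisfied.
#10 q * v = -4 * (-11) = 44 — satisfied.
#11 t = -7, w = -14; distinct — satisfied.
#12 t + q = -7 + (-4) = -11; -11 < -9 — satisfied.

Constraints 1 and 3 do not hold.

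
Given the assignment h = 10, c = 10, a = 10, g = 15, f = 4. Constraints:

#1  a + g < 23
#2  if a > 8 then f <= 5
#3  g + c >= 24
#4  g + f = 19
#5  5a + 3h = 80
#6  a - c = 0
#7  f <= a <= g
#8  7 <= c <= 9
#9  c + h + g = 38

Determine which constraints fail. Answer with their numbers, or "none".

No — constraints 1, 8, 9 are not satisfied.

#1 a + g = 10 + 15 = 25; 25 ≥ 23, bound 23 not met  no
#2 a = 10 > 8, so we need f ≤ 5; f = 4 ≤ 5  yes
#3 g + c = 15 + 10 = 25; 25 ≥ 24  yes
#4 g + f = 15 + 4 = 19  yes
#5 5a + 3h = 5(10) + 3(10) = 80  yes
#6 a - c = 10 - 10 = 0  yes
#7 values 4 <= 10 <= 15  yes
#8 c = 10 is outside [7, 9]  no
#9 c + h + g = 10 + 10 + 15 = 35, not 38  no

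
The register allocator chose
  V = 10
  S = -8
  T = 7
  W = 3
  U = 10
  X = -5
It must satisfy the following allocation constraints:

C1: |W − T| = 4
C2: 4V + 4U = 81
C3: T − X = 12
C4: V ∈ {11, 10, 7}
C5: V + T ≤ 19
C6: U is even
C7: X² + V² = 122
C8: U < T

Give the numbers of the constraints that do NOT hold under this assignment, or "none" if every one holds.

C1: |3 − 7| = 4 — holds.
C2: 4V + 4U = 4(10) + 4(10) = 80, not 81 — does not hold.
C3: T − X = 7 − (-5) = 12 — holds.
C4: V = 10 is in {11, 10, 7} — holds.
C5: V + T = 10 + 7 = 17; 17 ≤ 19 — holds.
C6: U = 10 is even — holds.
C7: X² + V² = (-5)² + 10² = 25 + 100 = 125, not 122 — does not hold.
C8: U = 10, T = 7; 10 ≥ 7 (want <) — does not hold.

The assignment fails constraints 2, 7, and 8.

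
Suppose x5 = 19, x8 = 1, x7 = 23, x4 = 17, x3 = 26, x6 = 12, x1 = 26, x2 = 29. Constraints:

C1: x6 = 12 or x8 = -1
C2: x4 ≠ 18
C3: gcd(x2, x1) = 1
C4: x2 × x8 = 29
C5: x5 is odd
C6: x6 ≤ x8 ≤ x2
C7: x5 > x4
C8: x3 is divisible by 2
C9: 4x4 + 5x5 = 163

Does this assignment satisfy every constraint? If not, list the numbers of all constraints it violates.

The assignment fails constraint 6.

C1: x6 = 12 = 12 (first disjunct) — holds.
C2: x4 = 17, and 17 ≠ 18 — holds.
C3: gcd(29, 26) = 1 — holds.
C4: x2 × x8 = 29 × 1 = 29 — holds.
C5: x5 = 19 is odd — holds.
C6: values 12, 1, 29; x6 = 12 is not ≤ x8 = 1 — fails.
C7: x5 = 19, x4 = 17; 19 > 17 — holds.
C8: 26 / 2 = 13, so 2 divides 26 — holds.
C9: 4x4 + 5x5 = 4(17) + 5(19) = 163 — holds.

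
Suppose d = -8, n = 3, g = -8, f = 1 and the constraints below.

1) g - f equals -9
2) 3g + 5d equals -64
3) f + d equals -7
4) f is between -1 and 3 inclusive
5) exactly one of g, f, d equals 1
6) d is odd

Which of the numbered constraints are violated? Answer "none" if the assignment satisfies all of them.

Constraint 6 does not hold.

1) g - f = -8 - 1 = -9  yes
2) 3g + 5d = 3(-8) + 5(-8) = -64  yes
3) f + d = 1 + (-8) = -7  yes
4) f = 1 lies in [-1, 3]  yes
5) g=-8, f=1, d=-8; 1 of them equals 1  yes
6) d = -8 is even  no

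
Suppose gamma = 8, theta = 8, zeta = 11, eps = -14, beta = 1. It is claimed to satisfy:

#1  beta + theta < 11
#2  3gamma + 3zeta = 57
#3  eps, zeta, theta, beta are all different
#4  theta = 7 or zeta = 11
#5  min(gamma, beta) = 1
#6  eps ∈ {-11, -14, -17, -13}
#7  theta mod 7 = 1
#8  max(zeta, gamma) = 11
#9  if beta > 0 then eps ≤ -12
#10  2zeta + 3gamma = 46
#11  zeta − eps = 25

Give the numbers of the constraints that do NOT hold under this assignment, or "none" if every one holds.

#1 beta + theta = 1 + 8 = 9; 9 < 11 — OK.
#2 3gamma + 3zeta = 3(8) + 3(11) = 57 — OK.
#3 values -14, 11, 8, 1 are pairwise distinct — OK.
#4 theta = 8 ≠ 7, but zeta = 11 = 11 (second disjunct) — OK.
#5 min(8, 1) = 1 — OK.
#6 eps = -14 is in {-11, -14, -17, -13} — OK.
#7 8 mod 7 = 1 — OK.
#8 max(11, 8) = 11 — OK.
#9 beta = 1 > 0, so we need eps ≤ -12; eps = -14 ≤ -12 — OK.
#10 2zeta + 3gamma = 2(11) + 3(8) = 46 — OK.
#11 zeta − eps = 11 − (-14) = 25 — OK.

No violations.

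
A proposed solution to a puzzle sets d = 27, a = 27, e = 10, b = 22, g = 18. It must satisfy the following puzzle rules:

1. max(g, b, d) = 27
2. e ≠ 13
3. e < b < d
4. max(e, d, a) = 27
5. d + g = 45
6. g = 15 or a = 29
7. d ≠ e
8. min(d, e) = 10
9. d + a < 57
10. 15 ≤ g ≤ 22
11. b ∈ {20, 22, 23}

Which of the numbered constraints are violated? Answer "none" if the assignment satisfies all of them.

1. max(18, 22, 27) = 27  true
2. e = 10, and 10 ≠ 13  true
3. values 10 < 22 < 27  true
4. max(10, 27, 27) = 27  true
5. d + g = 27 + 18 = 45  true
6. g = 18 ≠ 15 and a = 27 ≠ 29; both disjuncts false  false
7. d = 27, e = 10; distinct  true
8. min(27, 10) = 10  true
9. d + a = 27 + 27 = 54; 54 < 57  true
10. g = 18 lies in [15, 22]  true
11. b = 22 is in {20, 22, 23}  true

Constraint 6 does not hold.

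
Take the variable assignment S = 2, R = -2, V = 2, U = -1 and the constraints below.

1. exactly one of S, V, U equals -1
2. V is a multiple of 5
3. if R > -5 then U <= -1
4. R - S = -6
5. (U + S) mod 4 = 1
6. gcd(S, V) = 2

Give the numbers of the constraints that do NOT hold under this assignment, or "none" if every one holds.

1. S=2, V=2, U=-1; 1 of them equals -1  holds
2. 2 = 5*0 + 2, so 5 does not divide 2  fails
3. R = -2 > -5, so we need U ≤ -1; U = -1 ≤ -1  holds
4. R - S = -2 - 2 = -4, not -6  fails
5. U + S = 1; 1 mod 4 = 1  holds
6. gcd(2, 2) = 2  holds

Constraints 2, 4 do not hold.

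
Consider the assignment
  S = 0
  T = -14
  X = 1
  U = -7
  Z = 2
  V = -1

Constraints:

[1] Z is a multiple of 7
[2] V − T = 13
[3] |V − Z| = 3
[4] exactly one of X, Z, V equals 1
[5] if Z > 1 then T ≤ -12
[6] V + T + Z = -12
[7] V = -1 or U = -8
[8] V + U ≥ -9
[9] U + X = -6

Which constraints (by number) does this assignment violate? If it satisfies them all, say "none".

[1] 2 = 7×0 + 2, so 7 does not divide 2 — violated.
[2] V − T = -1 − (-14) = 13 — OK.
[3] |-1 − 2| = 3 — OK.
[4] X=1, Z=2, V=-1; 1 of them equals 1 — OK.
[5] Z = 2 > 1, so we need T ≤ -12; T = -14 ≤ -12 — OK.
[6] V + T + Z = -1 + (-14) + 2 = -13, not -12 — violated.
[7] V = -1 = -1 (first disjunct) — OK.
[8] V + U = -1 + (-7) = -8; -8 ≥ -9 — OK.
[9] U + X = -7 + 1 = -6 — OK.

No — constraints 1 and 6 are not satisfied.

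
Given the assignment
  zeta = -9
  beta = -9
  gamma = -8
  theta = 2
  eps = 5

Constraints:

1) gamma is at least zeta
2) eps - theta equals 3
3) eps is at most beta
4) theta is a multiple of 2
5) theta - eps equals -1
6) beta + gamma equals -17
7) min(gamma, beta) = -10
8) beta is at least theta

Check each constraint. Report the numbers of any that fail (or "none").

The assignment fails constraints 3, 5, 7, and 8.

1) gamma = -8, zeta = -9; -8 ≥ -9 — satisfied.
2) eps - theta = 5 - 2 = 3 — satisfied.
3) eps = 5, beta = -9; 5 > -9 (want ≤) — violated.
4) 2 / 2 = 1, so 2 divides 2 — satisfied.
5) theta - eps = 2 - 5 = -3, not -1 — violated.
6) beta + gamma = -9 + (-8) = -17 — satisfied.
7) min(-8, -9) = -9, not -10 — violated.
8) beta = -9, theta = 2; -9 < 2 (want ≥) — violated.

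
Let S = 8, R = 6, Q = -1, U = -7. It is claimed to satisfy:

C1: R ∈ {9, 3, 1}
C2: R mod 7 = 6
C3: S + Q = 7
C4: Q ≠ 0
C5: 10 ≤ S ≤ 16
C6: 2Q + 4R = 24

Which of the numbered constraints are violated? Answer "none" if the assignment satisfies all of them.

Constraints 1, 5, 6 are violated.

C1: R = 6 is not in {9, 3, 1} — does not hold.
C2: 6 mod 7 = 6 — holds.
C3: S + Q = 8 + (-1) = 7 — holds.
C4: Q = -1, and -1 ≠ 0 — holds.
C5: S = 8 is outside [10, 16] — does not hold.
C6: 2Q + 4R = 2(-1) + 4(6) = 22, not 24 — does not hold.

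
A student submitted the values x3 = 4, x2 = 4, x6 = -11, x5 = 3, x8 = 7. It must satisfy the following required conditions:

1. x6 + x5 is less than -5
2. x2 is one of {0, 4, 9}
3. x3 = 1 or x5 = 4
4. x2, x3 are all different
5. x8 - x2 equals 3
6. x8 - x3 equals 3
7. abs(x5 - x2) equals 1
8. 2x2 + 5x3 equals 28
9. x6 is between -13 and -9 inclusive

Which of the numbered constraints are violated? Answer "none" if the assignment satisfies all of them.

1. x6 + x5 = -11 + 3 = -8; -8 < -5 — satisfied.
2. x2 = 4 is in {0, 4, 9} — satisfied.
3. x3 = 4 ≠ 1 and x5 = 3 ≠ 4; both disjuncts false — violated.
4. x2 = x3 = 4, not all different — violated.
5. x8 - x2 = 7 - 4 = 3 — satisfied.
6. x8 - x3 = 7 - 4 = 3 — satisfied.
7. abs(3 - 4) = 1 — satisfied.
8. 2x2 + 5x3 = 2(4) + 5(4) = 28 — satisfied.
9. x6 = -11 lies in [-13, -9] — satisfied.

Constraints 3, 4 do not hold.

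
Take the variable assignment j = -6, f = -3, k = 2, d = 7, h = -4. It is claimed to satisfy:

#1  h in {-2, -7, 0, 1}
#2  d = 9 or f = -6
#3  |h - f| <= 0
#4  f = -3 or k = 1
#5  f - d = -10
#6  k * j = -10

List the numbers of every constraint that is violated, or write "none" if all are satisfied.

#1 h = -4 is not in {-2, -7, 0, 1} — does not hold.
#2 d = 7 ≠ 9 and f = -3 ≠ -6; both disjuncts false — does not hold.
#3 |-4 - (-3)| = 1; 1 > 0, exceeds bound 0 — does not hold.
#4 f = -3 = -3 (first disjunct) — holds.
#5 f - d = -3 - 7 = -10 — holds.
#6 k * j = 2 * (-6) = -12, not -10 — does not hold.

No — constraints 1, 2, 3, and 6 are not satisfied.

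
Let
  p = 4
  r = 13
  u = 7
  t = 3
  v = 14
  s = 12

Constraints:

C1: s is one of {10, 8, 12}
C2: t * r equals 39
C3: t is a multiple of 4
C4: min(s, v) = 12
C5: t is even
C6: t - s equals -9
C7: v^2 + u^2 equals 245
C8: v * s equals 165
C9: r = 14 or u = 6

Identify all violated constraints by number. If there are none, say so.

C1: s = 12 is in {10, 8, 12} — holds.
C2: t * r = 3 * 13 = 39 — holds.
C3: 3 = 4*0 + 3, so 4 does not divide 3 — does not hold.
C4: min(12, 14) = 12 — holds.
C5: t = 3 is odd — does not hold.
C6: t - s = 3 - 12 = -9 — holds.
C7: v^2 + u^2 = 14^2 + 7^2 = 196 + 49 = 245 — holds.
C8: v * s = 14 * 12 = 168, not 165 — does not hold.
C9: r = 13 ≠ 14 and u = 7 ≠ 6; both disjuncts false — does not hold.

No — constraints 3, 5, 8, and 9 are not satisfied.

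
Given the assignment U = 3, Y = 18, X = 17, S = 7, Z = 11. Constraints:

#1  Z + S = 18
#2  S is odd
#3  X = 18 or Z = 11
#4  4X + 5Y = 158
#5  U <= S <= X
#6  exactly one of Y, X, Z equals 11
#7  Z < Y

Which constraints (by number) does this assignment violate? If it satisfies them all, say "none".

All constraints are satisfied.

#1 Z + S = 11 + 7 = 18  holds
#2 S = 7 is odd  holds
#3 X = 17 ≠ 18, but Z = 11 = 11 (second disjunct)  holds
#4 4X + 5Y = 4(17) + 5(18) = 158  holds
#5 values 3 <= 7 <= 17  holds
#6 Y=18, X=17, Z=11; 1 of them equals 11  holds
#7 Z = 11, Y = 18; 11 < 18  holds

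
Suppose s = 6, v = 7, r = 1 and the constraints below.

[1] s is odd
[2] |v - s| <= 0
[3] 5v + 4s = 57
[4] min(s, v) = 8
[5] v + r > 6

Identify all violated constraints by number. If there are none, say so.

Constraints 1, 2, 3, and 4 are violated.

[1] s = 6 is even  no
[2] |7 - 6| = 1; 1 > 0, exceeds bound 0  no
[3] 5v + 4s = 5(7) + 4(6) = 59, not 57  no
[4] min(6, 7) = 6, not 8  no
[5] v + r = 7 + 1 = 8; 8 > 6  yes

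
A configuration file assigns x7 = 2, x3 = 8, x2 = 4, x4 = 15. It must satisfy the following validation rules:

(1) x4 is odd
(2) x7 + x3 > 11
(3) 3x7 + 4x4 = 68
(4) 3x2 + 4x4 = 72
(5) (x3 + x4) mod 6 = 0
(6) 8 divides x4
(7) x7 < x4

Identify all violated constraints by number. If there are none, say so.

Violated: 2, 3, 5, 6.

(1) x4 = 15 is odd  true
(2) x7 + x3 = 2 + 8 = 10; 10 ≤ 11, bound 11 not met  false
(3) 3x7 + 4x4 = 3(2) + 4(15) = 66, not 68  false
(4) 3x2 + 4x4 = 3(4) + 4(15) = 72  true
(5) x3 + x4 = 23; 23 mod 6 = 5, not 0  false
(6) 15 = 8*1 + 7, so 8 does not divide 15  false
(7) x7 = 2, x4 = 15; 2 < 15  true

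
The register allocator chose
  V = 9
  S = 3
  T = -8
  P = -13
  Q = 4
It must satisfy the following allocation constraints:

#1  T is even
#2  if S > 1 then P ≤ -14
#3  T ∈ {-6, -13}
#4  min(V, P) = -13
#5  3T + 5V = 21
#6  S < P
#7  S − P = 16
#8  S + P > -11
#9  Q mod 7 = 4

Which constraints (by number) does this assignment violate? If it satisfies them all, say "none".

#1 T = -8 is even  true
#2 S = 3 > 1, so we need P ≤ -14; but P = -13 > -14  false
#3 T = -8 is not in {-6, -13}  false
#4 min(9, -13) = -13  true
#5 3T + 5V = 3(-8) + 5(9) = 21  true
#6 S = 3, P = -13; 3 ≥ -13 (want <)  false
#7 S − P = 3 − (-13) = 16  true
#8 S + P = 3 + (-13) = -10; -10 > -11  true
#9 4 mod 7 = 4  true

Constraints 2, 3, 6 do not hold.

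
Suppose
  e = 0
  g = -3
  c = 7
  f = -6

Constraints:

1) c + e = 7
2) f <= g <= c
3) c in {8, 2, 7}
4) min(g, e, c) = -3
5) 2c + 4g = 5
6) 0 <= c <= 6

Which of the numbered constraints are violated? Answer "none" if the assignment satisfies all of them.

1) c + e = 7 + 0 = 7  yes
2) values -6 <= -3 <= 7  yes
3) c = 7 is in {8, 2, 7}  yes
4) min(-3, 0, 7) = -3  yes
5) 2c + 4g = 2(7) + 4(-3) = 2, not 5  no
6) c = 7 is outside [0, 6]  no

No — constraints 5 and 6 are not satisfied.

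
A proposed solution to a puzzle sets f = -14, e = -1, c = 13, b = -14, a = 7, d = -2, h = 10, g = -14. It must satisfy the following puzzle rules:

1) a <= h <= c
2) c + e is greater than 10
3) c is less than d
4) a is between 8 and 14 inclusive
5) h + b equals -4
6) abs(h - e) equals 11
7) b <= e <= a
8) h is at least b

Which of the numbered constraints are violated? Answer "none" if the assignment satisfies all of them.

1) values 7 <= 10 <= 13 — satisfied.
2) c + e = 13 + (-1) = 12; 12 > 10 — satisfied.
3) c = 13, d = -2; 13 ≥ -2 (want <) — violated.
4) a = 7 is outside [8, 14] — violated.
5) h + b = 10 + (-14) = -4 — satisfied.
6) abs(10 - (-1)) = 11 — satisfied.
7) values -14 <= -1 <= 7 — satisfied.
8) h = 10, b = -14; 10 ≥ -14 — satisfied.

Constraints 3 and 4 do not hold.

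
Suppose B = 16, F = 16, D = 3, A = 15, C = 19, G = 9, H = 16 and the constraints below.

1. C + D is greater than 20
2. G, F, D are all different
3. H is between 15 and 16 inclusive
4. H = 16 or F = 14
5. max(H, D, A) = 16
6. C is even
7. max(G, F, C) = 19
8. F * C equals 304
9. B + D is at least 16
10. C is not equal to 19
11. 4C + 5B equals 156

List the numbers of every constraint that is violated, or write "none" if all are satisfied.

1. C + D = 19 + 3 = 22; 22 > 20 — OK.
2. values 9, 16, 3 are pairwise distinct — OK.
3. H = 16 lies in [15, 16] — OK.
4. H = 16 = 16 (first disjunct) — OK.
5. max(16, 3, 15) = 16 — OK.
6. C = 19 is odd — violated.
7. max(9, 16, 19) = 19 — OK.
8. F * C = 16 * 19 = 304 — OK.
9. B + D = 16 + 3 = 19; 19 ≥ 16 — OK.
10. C = 19, but 19 is required to differ — violated.
11. 4C + 5B = 4(19) + 5(16) = 156 — OK.

The assignment fails constraints 6 and 10.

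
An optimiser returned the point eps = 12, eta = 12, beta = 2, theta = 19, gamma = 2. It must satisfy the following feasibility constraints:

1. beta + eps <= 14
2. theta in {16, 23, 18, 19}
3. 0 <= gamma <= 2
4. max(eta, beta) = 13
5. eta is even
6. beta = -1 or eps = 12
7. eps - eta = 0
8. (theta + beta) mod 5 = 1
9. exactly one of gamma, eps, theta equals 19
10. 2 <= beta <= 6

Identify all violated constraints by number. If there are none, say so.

Violated: 4.

1. beta + eps = 2 + 12 = 14; 14 ≤ 14 — OK.
2. theta = 19 is in {16, 23, 18, 19} — OK.
3. gamma = 2 lies in [0, 2] — OK.
4. max(12, 2) = 12, not 13 — violated.
5. eta = 12 is even — OK.
6. beta = 2 ≠ -1, but eps = 12 = 12 (second disjunct) — OK.
7. eps - eta = 12 - 12 = 0 — OK.
8. theta + beta = 21; 21 mod 5 = 1 — OK.
9. gamma=2, eps=12, theta=19; 1 of them equals 19 — OK.
10. beta = 2 lies in [2, 6] — OK.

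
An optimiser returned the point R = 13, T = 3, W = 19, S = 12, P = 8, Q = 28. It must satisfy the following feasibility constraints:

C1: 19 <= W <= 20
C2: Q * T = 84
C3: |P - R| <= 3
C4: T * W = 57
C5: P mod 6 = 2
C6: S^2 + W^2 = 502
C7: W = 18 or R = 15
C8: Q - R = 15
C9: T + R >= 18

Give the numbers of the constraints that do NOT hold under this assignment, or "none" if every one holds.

C1: W = 19 lies in [19, 20] — holds.
C2: Q * T = 28 * 3 = 84 — holds.
C3: |8 - 13| = 5; 5 > 3, exceeds bound 3 — fails.
C4: T * W = 3 * 19 = 57 — holds.
C5: 8 mod 6 = 2 — holds.
C6: S^2 + W^2 = 12^2 + 19^2 = 144 + 361 = 505, not 502 — fails.
C7: W = 19 ≠ 18 and R = 13 ≠ 15; both disjuncts false — fails.
C8: Q - R = 28 - 13 = 15 — holds.
C9: T + R = 3 + 13 = 16; 16 < 18, bound 18 not met — fails.

Constraints 3, 6, 7, 9 are violated.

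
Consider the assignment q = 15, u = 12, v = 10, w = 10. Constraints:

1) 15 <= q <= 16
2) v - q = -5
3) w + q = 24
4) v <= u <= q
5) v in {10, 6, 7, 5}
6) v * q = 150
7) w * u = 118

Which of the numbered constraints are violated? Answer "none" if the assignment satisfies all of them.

Constraints 3 and 7 are violated.

1) q = 15 lies in [15, 16]  ✔
2) v - q = 10 - 15 = -5  ✔
3) w + q = 10 + 15 = 25, not 24  ✘
4) values 10 <= 12 <= 15  ✔
5) v = 10 is in {10, 6, 7, 5}  ✔
6) v * q = 10 * 15 = 150  ✔
7) w * u = 10 * 12 = 120, not 118  ✘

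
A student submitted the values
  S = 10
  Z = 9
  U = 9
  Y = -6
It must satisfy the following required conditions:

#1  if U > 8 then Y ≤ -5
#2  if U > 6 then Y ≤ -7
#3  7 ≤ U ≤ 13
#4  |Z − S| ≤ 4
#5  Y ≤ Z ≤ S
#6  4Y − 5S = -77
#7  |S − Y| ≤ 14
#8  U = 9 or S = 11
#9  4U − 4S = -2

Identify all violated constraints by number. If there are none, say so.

#1 U = 9 > 8, so we need Y ≤ -5; Y = -6 ≤ -5  true
#2 U = 9 > 6, so we need Y ≤ -7; but Y = -6 > -7  false
#3 U = 9 lies in [7, 13]  true
#4 |9 − 10| = 1; 1 ≤ 4  true
#5 values -6 ≤ 9 ≤ 10  true
#6 4Y − 5S = 4(-6) − 5(10) = -74, not -77  false
#7 |10 − (-6)| = 16; 16 > 14, exceeds bound 14  false
#8 U = 9 = 9 (first disjunct)  true
#9 4U − 4S = 4(9) − 4(10) = -4, not -2  false

The assignment fails constraints 2, 6, 7, and 9.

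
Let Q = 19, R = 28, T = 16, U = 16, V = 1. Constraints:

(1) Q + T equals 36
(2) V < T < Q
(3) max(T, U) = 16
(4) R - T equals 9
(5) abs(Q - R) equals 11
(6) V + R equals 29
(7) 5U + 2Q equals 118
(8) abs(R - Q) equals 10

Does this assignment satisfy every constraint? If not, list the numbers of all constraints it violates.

(1) Q + T = 19 + 16 = 35, not 36  false
(2) values 1 < 16 < 19  true
(3) max(16, 16) = 16  true
(4) R - T = 28 - 16 = 12, not 9  false
(5) abs(19 - 28) = 9, not 11  false
(6) V + R = 1 + 28 = 29  true
(7) 5U + 2Q = 5(16) + 2(19) = 118  true
(8) abs(28 - 19) = 9, not 10  false

Violated: 1, 4, 5, 8.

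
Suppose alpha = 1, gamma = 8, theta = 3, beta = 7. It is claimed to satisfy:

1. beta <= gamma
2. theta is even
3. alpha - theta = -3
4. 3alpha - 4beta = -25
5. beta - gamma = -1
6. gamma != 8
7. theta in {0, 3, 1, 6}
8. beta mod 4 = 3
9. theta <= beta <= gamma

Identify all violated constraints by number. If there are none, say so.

1. beta = 7, gamma = 8; 7 ≤ 8 — holds.
2. theta = 3 is odd — does not hold.
3. alpha - theta = 1 - 3 = -2, not -3 — does not hold.
4. 3alpha - 4beta = 3(1) - 4(7) = -25 — holds.
5. beta - gamma = 7 - 8 = -1 — holds.
6. gamma = 8, but 8 is required to differ — does not hold.
7. theta = 3 is in {0, 3, 1, 6} — holds.
8. 7 mod 4 = 3 — holds.
9. values 3 <= 7 <= 8 — holds.

Constraints 2, 3, 6 are violated.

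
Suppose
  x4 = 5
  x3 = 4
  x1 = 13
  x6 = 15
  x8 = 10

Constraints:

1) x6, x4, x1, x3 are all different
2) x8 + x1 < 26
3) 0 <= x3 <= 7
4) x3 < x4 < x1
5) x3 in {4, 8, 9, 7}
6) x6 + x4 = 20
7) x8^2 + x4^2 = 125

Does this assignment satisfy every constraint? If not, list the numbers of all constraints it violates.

1) values 15, 5, 13, 4 are pairwise distinct — holds.
2) x8 + x1 = 10 + 13 = 23; 23 < 26 — holds.
3) x3 = 4 lies in [0, 7] — holds.
4) values 4 < 5 < 13 — holds.
5) x3 = 4 is in {4, 8, 9, 7} — holds.
6) x6 + x4 = 15 + 5 = 20 — holds.
7) x8^2 + x4^2 = 10^2 + 5^2 = 100 + 25 = 125 — holds.

No violations.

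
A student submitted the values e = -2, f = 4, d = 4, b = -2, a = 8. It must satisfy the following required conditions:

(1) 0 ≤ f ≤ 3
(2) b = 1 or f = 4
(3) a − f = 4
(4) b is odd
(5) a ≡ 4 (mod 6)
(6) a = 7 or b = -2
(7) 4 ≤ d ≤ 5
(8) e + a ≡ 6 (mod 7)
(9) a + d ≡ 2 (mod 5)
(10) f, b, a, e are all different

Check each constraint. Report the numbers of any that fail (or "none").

(1) f = 4 is outside [0, 3]  ✘
(2) b = -2 ≠ 1, but f = 4 = 4 (second disjunct)  ✔
(3) a − f = 8 − 4 = 4  ✔
(4) b = -2 is even  ✘
(5) 8 mod 6 = 2, not 4  ✘
(6) a = 8 ≠ 7, but b = -2 = -2 (second disjunct)  ✔
(7) d = 4 lies in [4, 5]  ✔
(8) e + a = 6; 6 mod 7 = 6  ✔
(9) a + d = 12; 12 mod 5 = 2  ✔
(10) b = e = -2, not all different  ✘

Constraints 1, 4, 5, and 10 are violated.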